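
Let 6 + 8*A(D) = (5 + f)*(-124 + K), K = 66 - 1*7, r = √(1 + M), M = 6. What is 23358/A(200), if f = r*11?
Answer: 10308664/578169 - 22267960*√7/578169 ≈ -84.070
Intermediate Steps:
r = √7 (r = √(1 + 6) = √7 ≈ 2.6458)
K = 59 (K = 66 - 7 = 59)
f = 11*√7 (f = √7*11 = 11*√7 ≈ 29.103)
A(D) = -331/8 - 715*√7/8 (A(D) = -¾ + ((5 + 11*√7)*(-124 + 59))/8 = -¾ + ((5 + 11*√7)*(-65))/8 = -¾ + (-325 - 715*√7)/8 = -¾ + (-325/8 - 715*√7/8) = -331/8 - 715*√7/8)
23358/A(200) = 23358/(-331/8 - 715*√7/8)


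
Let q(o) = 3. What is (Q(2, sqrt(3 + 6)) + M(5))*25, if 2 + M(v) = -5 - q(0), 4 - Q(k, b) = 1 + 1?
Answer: -200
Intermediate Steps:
Q(k, b) = 2 (Q(k, b) = 4 - (1 + 1) = 4 - 1*2 = 4 - 2 = 2)
M(v) = -10 (M(v) = -2 + (-5 - 1*3) = -2 + (-5 - 3) = -2 - 8 = -10)
(Q(2, sqrt(3 + 6)) + M(5))*25 = (2 - 10)*25 = -8*25 = -200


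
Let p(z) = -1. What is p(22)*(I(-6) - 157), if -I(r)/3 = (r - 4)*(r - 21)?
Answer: 967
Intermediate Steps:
I(r) = -3*(-21 + r)*(-4 + r) (I(r) = -3*(r - 4)*(r - 21) = -3*(-4 + r)*(-21 + r) = -3*(-21 + r)*(-4 + r))
p(22)*(I(-6) - 157) = -((-252 - 3*(-6)**2 + 75*(-6)) - 157) = -((-252 - 3*36 - 450) - 157) = -((-252 - 108 - 450) - 157) = -(-810 - 157) = -1*(-967) = 967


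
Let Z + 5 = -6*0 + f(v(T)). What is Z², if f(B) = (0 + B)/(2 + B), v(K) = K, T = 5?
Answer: 900/49 ≈ 18.367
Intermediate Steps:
f(B) = B/(2 + B)
Z = -30/7 (Z = -5 + (-6*0 + 5/(2 + 5)) = -5 + (0 + 5/7) = -5 + 5/7 = -30/7 ≈ -4.2857)
Z² = (-30/7)² = 900/49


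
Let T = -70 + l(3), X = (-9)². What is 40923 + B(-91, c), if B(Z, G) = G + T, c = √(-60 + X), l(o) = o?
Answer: 40856 + √21 ≈ 40861.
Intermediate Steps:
X = 81
T = -67 (T = -70 + 3 = -67)
c = √21 (c = √(-60 + 81) = √21 ≈ 4.5826)
B(Z, G) = -67 + G (B(Z, G) = G - 67 = -67 + G)
40923 + B(-91, c) = 40923 + (-67 + √21) = 40856 + √21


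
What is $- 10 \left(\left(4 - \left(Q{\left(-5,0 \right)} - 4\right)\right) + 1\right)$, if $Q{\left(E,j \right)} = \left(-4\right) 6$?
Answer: $-330$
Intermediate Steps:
$Q{\left(E,j \right)} = -24$
$- 10 \left(\left(4 - \left(Q{\left(-5,0 \right)} - 4\right)\right) + 1\right) = - 10 \left(\left(4 - \left(-24 - 4\right)\right) + 1\right) = - 10 \left(\left(4 - -28\right) + 1\right) = - 10 \left(\left(4 + 28\right) + 1\right) = - 10 \left(32 + 1\right) = \left(-10\right) 33 = -330$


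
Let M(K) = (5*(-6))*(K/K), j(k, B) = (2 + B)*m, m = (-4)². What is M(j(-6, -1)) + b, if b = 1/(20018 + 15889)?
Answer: -1077209/35907 ≈ -30.000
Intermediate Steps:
m = 16
j(k, B) = 32 + 16*B (j(k, B) = (2 + B)*16 = 32 + 16*B)
b = 1/35907 ≈ 2.7850e-5
M(K) = -30 (M(K) = -30*1 = -30)
M(j(-6, -1)) + b = -30 + 1/35907 = -1077209/35907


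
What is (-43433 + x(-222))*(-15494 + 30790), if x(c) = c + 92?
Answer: -666339648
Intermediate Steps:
x(c) = 92 + c
(-43433 + x(-222))*(-15494 + 30790) = (-43433 + (92 - 222))*(-15494 + 30790) = (-43433 - 130)*15296 = -43563*15296 = -666339648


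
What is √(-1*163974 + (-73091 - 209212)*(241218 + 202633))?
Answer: I*√125300632827 ≈ 3.5398e+5*I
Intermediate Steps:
√(-1*163974 + (-73091 - 209212)*(241218 + 202633)) = √(-163974 - 282303*443851) = √(-163974 - 125300468853) = √(-125300632827) = I*√125300632827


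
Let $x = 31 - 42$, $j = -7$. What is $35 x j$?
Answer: $2695$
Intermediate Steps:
$x = -11$
$35 x j = 35 \left(-11\right) \left(-7\right) = \left(-385\right) \left(-7\right) = 2695$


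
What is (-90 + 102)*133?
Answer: 1596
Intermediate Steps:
(-90 + 102)*133 = 12*133 = 1596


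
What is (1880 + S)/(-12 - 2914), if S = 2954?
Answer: -2417/1463 ≈ -1.6521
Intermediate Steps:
(1880 + S)/(-12 - 2914) = (1880 + 2954)/(-12 - 2914) = 4834/(-2926) = 4834*(-1/2926) = -2417/1463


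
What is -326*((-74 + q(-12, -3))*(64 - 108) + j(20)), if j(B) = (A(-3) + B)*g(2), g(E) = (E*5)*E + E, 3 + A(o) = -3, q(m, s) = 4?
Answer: -1104488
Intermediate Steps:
A(o) = -6 (A(o) = -3 - 3 = -6)
g(E) = E + 5*E**2 (g(E) = (5*E)*E + E = 5*E**2 + E = E + 5*E**2)
j(B) = -132 + 22*B (j(B) = (-6 + B)*(2*(1 + 5*2)) = (-6 + B)*(2*(1 + 10)) = (-6 + B)*(2*11) = (-6 + B)*22 = -132 + 22*B)
-326*((-74 + q(-12, -3))*(64 - 108) + j(20)) = -326*((-74 + 4)*(64 - 108) + (-132 + 22*20)) = -326*(-70*(-44) + (-132 + 440)) = -326*(3080 + 308) = -326*3388 = -1104488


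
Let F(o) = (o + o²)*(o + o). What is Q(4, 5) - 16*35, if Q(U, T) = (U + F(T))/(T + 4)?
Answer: -4736/9 ≈ -526.22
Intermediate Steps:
F(o) = 2*o*(o + o²) (F(o) = (o + o²)*(2*o) = 2*o*(o + o²))
Q(U, T) = (U + 2*T²*(1 + T))/(4 + T) (Q(U, T) = (U + 2*T²*(1 + T))/(T + 4) = (U + 2*T²*(1 + T))/(4 + T))
Q(4, 5) - 16*35 = (4 + 2*5²*(1 + 5))/(4 + 5) - 16*35 = (4 + 2*25*6)/9 - 560 = (4 + 300)/9 - 560 = (⅑)*304 - 560 = 304/9 - 560 = -4736/9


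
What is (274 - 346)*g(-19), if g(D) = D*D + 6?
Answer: -26424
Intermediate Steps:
g(D) = 6 + D**2 (g(D) = D**2 + 6 = 6 + D**2)
(274 - 346)*g(-19) = (274 - 346)*(6 + (-19)**2) = -72*(6 + 361) = -72*367 = -26424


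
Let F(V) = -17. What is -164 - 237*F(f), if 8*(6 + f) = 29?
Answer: 3865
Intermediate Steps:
f = -19/8 (f = -6 + (1/8)*29 = -6 + 29/8 = -19/8 ≈ -2.3750)
-164 - 237*F(f) = -164 - 237*(-17) = -164 + 4029 = 3865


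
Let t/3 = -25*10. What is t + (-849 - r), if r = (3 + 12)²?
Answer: -1824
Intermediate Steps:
r = 225 (r = 15² = 225)
t = -750 (t = 3*(-25*10) = 3*(-250) = -750)
t + (-849 - r) = -750 + (-849 - 1*225) = -750 + (-849 - 225) = -750 - 1074 = -1824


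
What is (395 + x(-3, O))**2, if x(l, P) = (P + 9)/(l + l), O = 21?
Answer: 152100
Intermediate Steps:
x(l, P) = (9 + P)/(2*l) (x(l, P) = (9 + P)/((2*l)) = (9 + P)*(1/(2*l)) = (9 + P)/(2*l))
(395 + x(-3, O))**2 = (395 + (1/2)*(9 + 21)/(-3))**2 = (395 + (1/2)*(-1/3)*30)**2 = (395 - 5)**2 = 390**2 = 152100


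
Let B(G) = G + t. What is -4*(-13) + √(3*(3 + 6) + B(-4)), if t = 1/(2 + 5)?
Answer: 52 + 9*√14/7 ≈ 56.811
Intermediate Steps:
t = ⅐ (t = 1/7 = ⅐ ≈ 0.14286)
B(G) = ⅐ + G (B(G) = G + ⅐ = ⅐ + G)
-4*(-13) + √(3*(3 + 6) + B(-4)) = -4*(-13) + √(3*(3 + 6) + (⅐ - 4)) = 52 + √(3*9 - 27/7) = 52 + √(27 - 27/7) = 52 + √(162/7) = 52 + 9*√14/7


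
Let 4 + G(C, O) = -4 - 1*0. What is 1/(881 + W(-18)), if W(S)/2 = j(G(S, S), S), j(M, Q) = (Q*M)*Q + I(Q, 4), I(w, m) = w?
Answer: -1/4339 ≈ -0.00023047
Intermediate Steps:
G(C, O) = -8 (G(C, O) = -4 + (-4 - 1*0) = -4 + (-4 + 0) = -4 - 4 = -8)
j(M, Q) = Q + M*Q**2 (j(M, Q) = (Q*M)*Q + Q = (M*Q)*Q + Q = M*Q**2 + Q = Q + M*Q**2)
W(S) = 2*S*(1 - 8*S) (W(S) = 2*(S*(1 - 8*S)) = 2*S*(1 - 8*S))
1/(881 + W(-18)) = 1/(881 + 2*(-18)*(1 - 8*(-18))) = 1/(881 + 2*(-18)*(1 + 144)) = 1/(881 + 2*(-18)*145) = 1/(881 - 5220) = 1/(-4339) = -1/4339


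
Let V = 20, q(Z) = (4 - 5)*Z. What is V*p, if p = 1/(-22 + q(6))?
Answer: -5/7 ≈ -0.71429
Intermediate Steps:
q(Z) = -Z
p = -1/28 (p = 1/(-22 - 1*6) = 1/(-22 - 6) = 1/(-28) = -1/28 ≈ -0.035714)
V*p = 20*(-1/28) = -5/7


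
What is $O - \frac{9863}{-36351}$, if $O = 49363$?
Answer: $\frac{256343468}{5193} \approx 49363.0$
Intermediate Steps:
$O - \frac{9863}{-36351} = 49363 - \frac{9863}{-36351} = 49363 - - \frac{1409}{5193} = 49363 + \frac{1409}{5193} = \frac{256343468}{5193}$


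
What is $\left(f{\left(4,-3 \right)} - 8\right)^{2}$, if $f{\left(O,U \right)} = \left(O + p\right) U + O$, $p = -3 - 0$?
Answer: $49$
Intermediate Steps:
$p = -3$ ($p = -3 + 0 = -3$)
$f{\left(O,U \right)} = O + U \left(-3 + O\right)$ ($f{\left(O,U \right)} = \left(O - 3\right) U + O = \left(-3 + O\right) U + O = U \left(-3 + O\right) + O = O + U \left(-3 + O\right)$)
$\left(f{\left(4,-3 \right)} - 8\right)^{2} = \left(\left(4 - -9 + 4 \left(-3\right)\right) - 8\right)^{2} = \left(\left(4 + 9 - 12\right) - 8\right)^{2} = \left(1 - 8\right)^{2} = \left(-7\right)^{2} = 49$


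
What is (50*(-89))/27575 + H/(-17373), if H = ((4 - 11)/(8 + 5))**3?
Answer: -6793611289/42099834543 ≈ -0.16137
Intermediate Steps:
H = -343/2197 (H = (-7/13)**3 = -343/2197 ≈ -0.15612)
(50*(-89))/27575 + H/(-17373) = (50*(-89))/27575 - 343/2197/(-17373) = -4450*1/27575 - 343/2197*(-1/17373) = -178/1103 + 343/38168481 = -6793611289/42099834543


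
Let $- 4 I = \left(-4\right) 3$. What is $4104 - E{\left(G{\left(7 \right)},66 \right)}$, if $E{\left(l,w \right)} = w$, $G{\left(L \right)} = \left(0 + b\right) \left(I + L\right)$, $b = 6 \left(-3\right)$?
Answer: $4038$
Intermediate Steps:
$b = -18$
$I = 3$ ($I = - \frac{\left(-4\right) 3}{4} = \left(- \frac{1}{4}\right) \left(-12\right) = 3$)
$G{\left(L \right)} = -54 - 18 L$ ($G{\left(L \right)} = \left(0 - 18\right) \left(3 + L\right) = - 18 \left(3 + L\right) = -54 - 18 L$)
$4104 - E{\left(G{\left(7 \right)},66 \right)} = 4104 - 66 = 4038$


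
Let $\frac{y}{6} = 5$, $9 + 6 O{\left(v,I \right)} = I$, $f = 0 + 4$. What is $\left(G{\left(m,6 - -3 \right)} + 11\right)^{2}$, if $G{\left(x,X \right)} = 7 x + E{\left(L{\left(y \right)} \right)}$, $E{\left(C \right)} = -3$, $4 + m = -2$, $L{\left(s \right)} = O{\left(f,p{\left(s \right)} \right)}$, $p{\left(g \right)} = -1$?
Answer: $1156$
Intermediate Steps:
$f = 4$
$O{\left(v,I \right)} = - \frac{3}{2} + \frac{I}{6}$
$y = 30$ ($y = 6 \cdot 5 = 30$)
$L{\left(s \right)} = - \frac{5}{3}$ ($L{\left(s \right)} = - \frac{3}{2} + \frac{1}{6} \left(-1\right) = - \frac{3}{2} - \frac{1}{6} = - \frac{5}{3}$)
$m = -6$ ($m = -4 - 2 = -6$)
$G{\left(x,X \right)} = -3 + 7 x$ ($G{\left(x,X \right)} = 7 x - 3 = -3 + 7 x$)
$\left(G{\left(m,6 - -3 \right)} + 11\right)^{2} = \left(\left(-3 + 7 \left(-6\right)\right) + 11\right)^{2} = \left(\left(-3 - 42\right) + 11\right)^{2} = \left(-45 + 11\right)^{2} = \left(-34\right)^{2} = 1156$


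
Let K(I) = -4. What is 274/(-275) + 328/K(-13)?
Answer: -22824/275 ≈ -82.996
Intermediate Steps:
274/(-275) + 328/K(-13) = 274/(-275) + 328/(-4) = 274*(-1/275) + 328*(-¼) = -274/275 - 82 = -22824/275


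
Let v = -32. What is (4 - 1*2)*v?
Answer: -64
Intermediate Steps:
(4 - 1*2)*v = (4 - 1*2)*(-32) = (4 - 2)*(-32) = 2*(-32) = -64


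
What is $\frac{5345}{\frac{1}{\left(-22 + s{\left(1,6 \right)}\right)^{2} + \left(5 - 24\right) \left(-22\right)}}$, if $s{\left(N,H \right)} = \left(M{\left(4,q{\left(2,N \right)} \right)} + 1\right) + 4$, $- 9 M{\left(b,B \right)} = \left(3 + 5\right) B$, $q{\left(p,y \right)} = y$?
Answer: $\frac{319518755}{81} \approx 3.9447 \cdot 10^{6}$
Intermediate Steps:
$M{\left(b,B \right)} = - \frac{8 B}{9}$ ($M{\left(b,B \right)} = - \frac{\left(3 + 5\right) B}{9} = - \frac{8 B}{9}$)
$s{\left(N,H \right)} = 5 - \frac{8 N}{9}$ ($s{\left(N,H \right)} = \left(- \frac{8 N}{9} + 1\right) + 4 = \left(1 - \frac{8 N}{9}\right) + 4 = 5 - \frac{8 N}{9}$)
$\frac{5345}{\frac{1}{\left(-22 + s{\left(1,6 \right)}\right)^{2} + \left(5 - 24\right) \left(-22\right)}} = \frac{5345}{\frac{1}{\left(-22 + \left(5 - \frac{8}{9}\right)\right)^{2} + \left(5 - 24\right) \left(-22\right)}} = \frac{5345}{\frac{1}{\left(-22 + \left(5 - \frac{8}{9}\right)\right)^{2} - -418}} = \frac{5345}{\frac{1}{\left(-22 + \frac{37}{9}\right)^{2} + 418}} = \frac{5345}{\frac{1}{\left(- \frac{161}{9}\right)^{2} + 418}} = \frac{5345}{\frac{1}{\frac{25921}{81} + 418}} = \frac{5345}{\frac{1}{\frac{59779}{81}}} = \frac{5345}{\frac{81}{59779}} = 5345 \cdot \frac{59779}{81} = \frac{319518755}{81}$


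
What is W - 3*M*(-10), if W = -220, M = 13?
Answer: 170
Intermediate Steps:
W - 3*M*(-10) = -220 - 3*13*(-10) = -220 - 39*(-10) = -220 - 1*(-390) = -220 + 390 = 170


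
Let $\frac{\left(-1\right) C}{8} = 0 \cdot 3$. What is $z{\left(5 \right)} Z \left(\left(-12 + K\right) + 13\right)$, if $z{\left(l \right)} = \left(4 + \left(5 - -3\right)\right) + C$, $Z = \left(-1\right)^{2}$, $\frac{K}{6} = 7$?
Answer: $516$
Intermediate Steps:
$K = 42$ ($K = 6 \cdot 7 = 42$)
$C = 0$ ($C = - 8 \cdot 0 \cdot 3 = \left(-8\right) 0 = 0$)
$Z = 1$
$z{\left(l \right)} = 12$ ($z{\left(l \right)} = \left(4 + \left(5 - -3\right)\right) + 0 = \left(4 + \left(5 + 3\right)\right) + 0 = \left(4 + 8\right) + 0 = 12 + 0 = 12$)
$z{\left(5 \right)} Z \left(\left(-12 + K\right) + 13\right) = 12 \cdot 1 \left(\left(-12 + 42\right) + 13\right) = 12 \left(30 + 13\right) = 12 \cdot 43 = 516$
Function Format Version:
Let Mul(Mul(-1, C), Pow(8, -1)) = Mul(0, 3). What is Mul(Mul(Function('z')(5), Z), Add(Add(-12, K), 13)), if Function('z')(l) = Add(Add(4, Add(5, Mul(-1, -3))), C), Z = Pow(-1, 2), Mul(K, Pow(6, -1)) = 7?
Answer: 516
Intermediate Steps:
K = 42 (K = Mul(6, 7) = 42)
C = 0 (C = Mul(-8, Mul(0, 3)) = Mul(-8, 0) = 0)
Z = 1
Function('z')(l) = 12 (Function('z')(l) = Add(Add(4, Add(5, Mul(-1, -3))), 0) = Add(Add(4, Add(5, 3)), 0) = Add(Add(4, 8), 0) = Add(12, 0) = 12)
Mul(Mul(Function('z')(5), Z), Add(Add(-12, K), 13)) = Mul(Mul(12, 1), Add(Add(-12, 42), 13)) = Mul(12, Add(30, 13)) = Mul(12, 43) = 516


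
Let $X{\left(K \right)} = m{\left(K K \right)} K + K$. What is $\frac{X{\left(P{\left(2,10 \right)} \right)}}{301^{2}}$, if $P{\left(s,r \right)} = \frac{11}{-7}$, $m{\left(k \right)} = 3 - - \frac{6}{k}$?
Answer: $- \frac{778}{6976277} \approx -0.00011152$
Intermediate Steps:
$m{\left(k \right)} = 3 + \frac{6}{k}$
$P{\left(s,r \right)} = - \frac{11}{7}$ ($P{\left(s,r \right)} = 11 \left(- \frac{1}{7}\right) = - \frac{11}{7}$)
$X{\left(K \right)} = K + K \left(3 + \frac{6}{K^{2}}\right)$ ($X{\left(K \right)} = \left(3 + \frac{6}{K K}\right) K + K = \left(3 + \frac{6}{K^{2}}\right) K + K = K \left(3 + \frac{6}{K^{2}}\right) + K = K + K \left(3 + \frac{6}{K^{2}}\right)$)
$\frac{X{\left(P{\left(2,10 \right)} \right)}}{301^{2}} = \frac{4 \left(- \frac{11}{7}\right) + \frac{6}{- \frac{11}{7}}}{301^{2}} = \frac{- \frac{44}{7} + 6 \left(- \frac{7}{11}\right)}{90601} = \left(- \frac{44}{7} - \frac{42}{11}\right) \frac{1}{90601} = \left(- \frac{778}{77}\right) \frac{1}{90601} = - \frac{778}{6976277}$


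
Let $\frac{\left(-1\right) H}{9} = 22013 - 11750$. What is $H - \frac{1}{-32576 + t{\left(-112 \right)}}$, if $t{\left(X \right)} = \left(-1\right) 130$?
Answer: $- \frac{3020955101}{32706} \approx -92367.0$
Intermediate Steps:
$t{\left(X \right)} = -130$
$H = -92367$ ($H = - 9 \left(22013 - 11750\right) = \left(-9\right) 10263 = -92367$)
$H - \frac{1}{-32576 + t{\left(-112 \right)}} = -92367 - \frac{1}{-32576 - 130} = -92367 - \frac{1}{-32706} = -92367 - - \frac{1}{32706} = -92367 + \frac{1}{32706} = - \frac{3020955101}{32706}$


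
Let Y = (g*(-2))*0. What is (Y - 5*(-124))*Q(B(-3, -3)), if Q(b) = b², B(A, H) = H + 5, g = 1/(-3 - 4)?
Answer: 2480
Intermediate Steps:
g = -⅐ (g = 1/(-7) = -⅐ ≈ -0.14286)
B(A, H) = 5 + H
Y = 0 (Y = -⅐*(-2)*0 = (2/7)*0 = 0)
(Y - 5*(-124))*Q(B(-3, -3)) = (0 - 5*(-124))*(5 - 3)² = (0 + 620)*2² = 620*4 = 2480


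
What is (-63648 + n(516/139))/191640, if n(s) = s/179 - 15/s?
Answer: -272400856279/820129512480 ≈ -0.33214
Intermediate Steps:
n(s) = -15/s + s/179 (n(s) = s*(1/179) - 15/s = s/179 - 15/s = -15/s + s/179)
(-63648 + n(516/139))/191640 = (-63648 + (-15/(516/139) + (516/139)/179))/191640 = (-63648 + (-15/(516*(1/139)) + (516*(1/139))/179))*(1/191640) = (-63648 + (-15/516/139 + (1/179)*(516/139)))*(1/191640) = (-63648 + (-15*139/516 + 516/24881))*(1/191640) = (-63648 + (-695/172 + 516/24881))*(1/191640) = (-63648 - 17203543/4279532)*(1/191640) = -272400856279/4279532*1/191640 = -272400856279/820129512480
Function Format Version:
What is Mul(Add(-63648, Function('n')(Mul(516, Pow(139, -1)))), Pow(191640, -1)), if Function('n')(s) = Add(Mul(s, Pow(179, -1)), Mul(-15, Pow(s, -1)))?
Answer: Rational(-272400856279, 820129512480) ≈ -0.33214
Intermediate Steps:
Function('n')(s) = Add(Mul(-15, Pow(s, -1)), Mul(Rational(1, 179), s)) (Function('n')(s) = Add(Mul(s, Rational(1, 179)), Mul(-15, Pow(s, -1))) = Add(Mul(Rational(1, 179), s), Mul(-15, Pow(s, -1))) = Add(Mul(-15, Pow(s, -1)), Mul(Rational(1, 179), s)))
Mul(Add(-63648, Function('n')(Mul(516, Pow(139, -1)))), Pow(191640, -1)) = Mul(Add(-63648, Add(Mul(-15, Pow(Mul(516, Pow(139, -1)), -1)), Mul(Rational(1, 179), Mul(516, Pow(139, -1))))), Pow(191640, -1)) = Mul(Add(-63648, Add(Mul(-15, Pow(Mul(516, Rational(1, 139)), -1)), Mul(Rational(1, 179), Mul(516, Rational(1, 139))))), Rational(1, 191640)) = Mul(Add(-63648, Add(Mul(-15, Pow(Rational(516, 139), -1)), Mul(Rational(1, 179), Rational(516, 139)))), Rational(1, 191640)) = Mul(Add(-63648, Add(Mul(-15, Rational(139, 516)), Rational(516, 24881))), Rational(1, 191640)) = Mul(Add(-63648, Add(Rational(-695, 172), Rational(516, 24881))), Rational(1, 191640)) = Mul(Add(-63648, Rational(-17203543, 4279532)), Rational(1, 191640)) = Mul(Rational(-272400856279, 4279532), Rational(1, 191640)) = Rational(-272400856279, 820129512480)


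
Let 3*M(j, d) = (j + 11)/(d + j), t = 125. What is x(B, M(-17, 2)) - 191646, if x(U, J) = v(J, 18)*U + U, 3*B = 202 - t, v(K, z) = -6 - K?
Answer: -8629999/45 ≈ -1.9178e+5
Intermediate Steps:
M(j, d) = (11 + j)/(3*(d + j)) (M(j, d) = ((j + 11)/(d + j))/3 = ((11 + j)/(d + j))/3 = (11 + j)/(3*(d + j)))
B = 77/3 (B = (202 - 1*125)/3 = (202 - 125)/3 = (⅓)*77 = 77/3 ≈ 25.667)
x(U, J) = U + U*(-6 - J) (x(U, J) = (-6 - J)*U + U = U*(-6 - J) + U = U + U*(-6 - J))
x(B, M(-17, 2)) - 191646 = -1*77/3*(5 + (11 - 17)/(3*(2 - 17))) - 191646 = -1*77/3*(5 + (⅓)*(-6)/(-15)) - 191646 = -1*77/3*(5 + (⅓)*(-1/15)*(-6)) - 191646 = -1*77/3*(5 + 2/15) - 191646 = -1*77/3*77/15 - 191646 = -5929/45 - 191646 = -8629999/45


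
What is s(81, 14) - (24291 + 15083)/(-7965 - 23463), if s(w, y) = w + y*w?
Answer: 19112197/15714 ≈ 1216.3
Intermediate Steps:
s(w, y) = w + w*y
s(81, 14) - (24291 + 15083)/(-7965 - 23463) = 81*(1 + 14) - (24291 + 15083)/(-7965 - 23463) = 81*15 - 39374/(-31428) = 1215 - 39374*(-1)/31428 = 1215 - 1*(-19687/15714) = 1215 + 19687/15714 = 19112197/15714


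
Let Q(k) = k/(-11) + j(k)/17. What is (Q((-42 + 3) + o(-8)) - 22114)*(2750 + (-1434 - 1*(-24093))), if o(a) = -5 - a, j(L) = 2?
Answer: -105058185756/187 ≈ -5.6181e+8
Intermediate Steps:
Q(k) = 2/17 - k/11 (Q(k) = k/(-11) + 2/17 = k*(-1/11) + 2*(1/17) = -k/11 + 2/17 = 2/17 - k/11)
(Q((-42 + 3) + o(-8)) - 22114)*(2750 + (-1434 - 1*(-24093))) = ((2/17 - ((-42 + 3) + (-5 - 1*(-8)))/11) - 22114)*(2750 + (-1434 - 1*(-24093))) = ((2/17 - (-39 + (-5 + 8))/11) - 22114)*(2750 + (-1434 + 24093)) = ((2/17 - (-39 + 3)/11) - 22114)*(2750 + 22659) = ((2/17 - 1/11*(-36)) - 22114)*25409 = ((2/17 + 36/11) - 22114)*25409 = (634/187 - 22114)*25409 = -4134684/187*25409 = -105058185756/187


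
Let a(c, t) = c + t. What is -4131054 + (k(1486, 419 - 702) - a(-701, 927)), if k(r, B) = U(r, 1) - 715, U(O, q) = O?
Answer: -4130509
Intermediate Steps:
k(r, B) = -715 + r (k(r, B) = r - 715 = -715 + r)
-4131054 + (k(1486, 419 - 702) - a(-701, 927)) = -4131054 + ((-715 + 1486) - (-701 + 927)) = -4131054 + (771 - 1*226) = -4131054 + (771 - 226) = -4131054 + 545 = -4130509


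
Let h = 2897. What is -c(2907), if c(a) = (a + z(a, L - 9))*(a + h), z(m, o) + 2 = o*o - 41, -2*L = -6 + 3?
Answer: -16949131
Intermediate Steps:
L = 3/2 (L = -(-6 + 3)/2 = -½*(-3) = 3/2 ≈ 1.5000)
z(m, o) = -43 + o² (z(m, o) = -2 + (o*o - 41) = -2 + (o² - 41) = -2 + (-41 + o²) = -43 + o²)
c(a) = (2897 + a)*(53/4 + a) (c(a) = (a + (-43 + (3/2 - 9)²))*(a + 2897) = (a + (-43 + (-15/2)²))*(2897 + a) = (a + (-43 + 225/4))*(2897 + a) = (a + 53/4)*(2897 + a) = (53/4 + a)*(2897 + a) = (2897 + a)*(53/4 + a))
-c(2907) = -(153541/4 + 2907² + (11641/4)*2907) = -(153541/4 + 8450649 + 33840387/4) = -1*16949131 = -16949131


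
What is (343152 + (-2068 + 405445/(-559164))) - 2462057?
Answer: -1185972152017/559164 ≈ -2.1210e+6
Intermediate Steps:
(343152 + (-2068 + 405445/(-559164))) - 2462057 = (343152 + (-2068 + 405445*(-1/559164))) - 2462057 = (343152 + (-2068 - 405445/559164)) - 2462057 = (343152 - 1156756597/559164) - 2462057 = 190721488331/559164 - 2462057 = -1185972152017/559164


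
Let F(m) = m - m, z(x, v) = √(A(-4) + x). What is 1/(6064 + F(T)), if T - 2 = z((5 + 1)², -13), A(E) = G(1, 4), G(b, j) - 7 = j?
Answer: 1/6064 ≈ 0.00016491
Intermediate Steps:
G(b, j) = 7 + j
A(E) = 11 (A(E) = 7 + 4 = 11)
z(x, v) = √(11 + x)
T = 2 + √47 (T = 2 + √(11 + (5 + 1)²) = 2 + √(11 + 6²) = 2 + √(11 + 36) = 2 + √47 ≈ 8.8557)
F(m) = 0
1/(6064 + F(T)) = 1/(6064 + 0) = 1/6064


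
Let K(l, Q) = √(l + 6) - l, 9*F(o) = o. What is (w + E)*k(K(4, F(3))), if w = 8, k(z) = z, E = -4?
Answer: -16 + 4*√10 ≈ -3.3509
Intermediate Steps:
F(o) = o/9
K(l, Q) = √(6 + l) - l
(w + E)*k(K(4, F(3))) = (8 - 4)*(√(6 + 4) - 1*4) = 4*(√10 - 4) = 4*(-4 + √10) = -16 + 4*√10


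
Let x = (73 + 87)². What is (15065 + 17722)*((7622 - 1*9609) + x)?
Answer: 774199431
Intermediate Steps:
x = 25600 (x = 160² = 25600)
(15065 + 17722)*((7622 - 1*9609) + x) = (15065 + 17722)*((7622 - 1*9609) + 25600) = 32787*((7622 - 9609) + 25600) = 32787*(-1987 + 25600) = 32787*23613 = 774199431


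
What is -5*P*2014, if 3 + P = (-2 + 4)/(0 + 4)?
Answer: 25175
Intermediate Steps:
P = -5/2 (P = -3 + (-2 + 4)/(0 + 4) = -3 + 2/4 = -3 + 2*(1/4) = -3 + 1/2 = -5/2 ≈ -2.5000)
-5*P*2014 = -5*(-5/2)*2014 = (25/2)*2014 = 25175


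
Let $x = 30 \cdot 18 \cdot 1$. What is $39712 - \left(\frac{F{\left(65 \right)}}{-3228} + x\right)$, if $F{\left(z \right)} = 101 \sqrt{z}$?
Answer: $39172 + \frac{101 \sqrt{65}}{3228} \approx 39172.0$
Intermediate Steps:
$x = 540$ ($x = 540 \cdot 1 = 540$)
$39712 - \left(\frac{F{\left(65 \right)}}{-3228} + x\right) = 39712 - \left(\frac{101 \sqrt{65}}{-3228} + 540\right) = 39712 - \left(101 \sqrt{65} \left(- \frac{1}{3228}\right) + 540\right) = 39712 - \left(- \frac{101 \sqrt{65}}{3228} + 540\right) = 39712 - \left(540 - \frac{101 \sqrt{65}}{3228}\right) = 39172 + \frac{101 \sqrt{65}}{3228}$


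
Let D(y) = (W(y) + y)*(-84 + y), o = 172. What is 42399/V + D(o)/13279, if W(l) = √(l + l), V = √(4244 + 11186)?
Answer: 15136/13279 + 176*√86/13279 + 42399*√15430/15430 ≈ 342.59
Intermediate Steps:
V = √15430 ≈ 124.22
W(l) = √2*√l (W(l) = √(2*l) = √2*√l)
D(y) = (-84 + y)*(y + √2*√y) (D(y) = (√2*√y + y)*(-84 + y) = (y + √2*√y)*(-84 + y) = (-84 + y)*(y + √2*√y))
42399/V + D(o)/13279 = 42399/(√15430) + (172² - 84*172 + √2*172^(3/2) - 84*√2*√172)/13279 = 42399*(√15430/15430) + (29584 - 14448 + √2*(344*√43) - 84*√2*2*√43)*(1/13279) = 42399*√15430/15430 + (29584 - 14448 + 344*√86 - 168*√86)*(1/13279) = 42399*√15430/15430 + (15136 + 176*√86)*(1/13279) = 42399*√15430/15430 + (15136/13279 + 176*√86/13279) = 15136/13279 + 176*√86/13279 + 42399*√15430/15430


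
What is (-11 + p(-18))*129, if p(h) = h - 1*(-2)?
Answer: -3483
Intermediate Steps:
p(h) = 2 + h (p(h) = h + 2 = 2 + h)
(-11 + p(-18))*129 = (-11 + (2 - 18))*129 = (-11 - 16)*129 = -27*129 = -3483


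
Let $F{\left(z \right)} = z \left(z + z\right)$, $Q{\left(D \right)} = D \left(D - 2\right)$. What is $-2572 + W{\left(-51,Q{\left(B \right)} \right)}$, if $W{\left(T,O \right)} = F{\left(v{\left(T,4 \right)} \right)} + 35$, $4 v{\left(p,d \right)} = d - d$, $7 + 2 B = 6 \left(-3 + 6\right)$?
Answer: $-2537$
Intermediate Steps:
$B = \frac{11}{2}$ ($B = - \frac{7}{2} + \frac{6 \left(-3 + 6\right)}{2} = - \frac{7}{2} + \frac{6 \cdot 3}{2} = - \frac{7}{2} + \frac{1}{2} \cdot 18 = - \frac{7}{2} + 9 = \frac{11}{2} \approx 5.5$)
$v{\left(p,d \right)} = 0$ ($v{\left(p,d \right)} = \frac{d - d}{4} = \frac{1}{4} \cdot 0 = 0$)
$Q{\left(D \right)} = D \left(-2 + D\right)$
$F{\left(z \right)} = 2 z^{2}$ ($F{\left(z \right)} = z 2 z = 2 z^{2}$)
$W{\left(T,O \right)} = 35$ ($W{\left(T,O \right)} = 2 \cdot 0^{2} + 35 = 2 \cdot 0 + 35 = 0 + 35 = 35$)
$-2572 + W{\left(-51,Q{\left(B \right)} \right)} = -2572 + 35 = -2537$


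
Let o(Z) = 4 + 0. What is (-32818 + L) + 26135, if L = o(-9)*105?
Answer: -6263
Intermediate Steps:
o(Z) = 4
L = 420 (L = 4*105 = 420)
(-32818 + L) + 26135 = (-32818 + 420) + 26135 = -32398 + 26135 = -6263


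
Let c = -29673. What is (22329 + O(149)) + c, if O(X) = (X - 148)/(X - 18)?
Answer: -962063/131 ≈ -7344.0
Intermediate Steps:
O(X) = (-148 + X)/(-18 + X)
(22329 + O(149)) + c = (22329 + (-148 + 149)/(-18 + 149)) - 29673 = (22329 + 1/131) - 29673 = 2925100/131 - 29673 = -962063/131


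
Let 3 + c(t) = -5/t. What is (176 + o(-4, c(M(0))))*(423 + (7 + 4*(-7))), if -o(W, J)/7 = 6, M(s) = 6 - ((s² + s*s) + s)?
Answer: 53868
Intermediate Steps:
M(s) = 6 - s - 2*s² (M(s) = 6 - ((s² + s²) + s) = 6 - (2*s² + s) = 6 - (s + 2*s²) = 6 + (-s - 2*s²) = 6 - s - 2*s²)
c(t) = -3 - 5/t
o(W, J) = -42 (o(W, J) = -7*6 = -42)
(176 + o(-4, c(M(0))))*(423 + (7 + 4*(-7))) = (176 - 42)*(423 + (7 + 4*(-7))) = 134*(423 + (7 - 28)) = 134*(423 - 21) = 134*402 = 53868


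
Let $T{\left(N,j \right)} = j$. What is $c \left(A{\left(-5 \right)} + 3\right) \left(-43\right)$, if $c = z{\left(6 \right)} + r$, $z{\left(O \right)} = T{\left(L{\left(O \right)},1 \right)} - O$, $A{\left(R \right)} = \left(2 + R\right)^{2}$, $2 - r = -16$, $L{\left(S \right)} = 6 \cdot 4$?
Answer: $-6708$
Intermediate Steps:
$L{\left(S \right)} = 24$
$r = 18$ ($r = 2 - -16 = 2 + 16 = 18$)
$z{\left(O \right)} = 1 - O$
$c = 13$ ($c = \left(1 - 6\right) + 18 = -5 + 18 = 13$)
$c \left(A{\left(-5 \right)} + 3\right) \left(-43\right) = 13 \left(\left(2 - 5\right)^{2} + 3\right) \left(-43\right) = 13 \left(\left(-3\right)^{2} + 3\right) \left(-43\right) = 13 \left(9 + 3\right) \left(-43\right) = 13 \cdot 12 \left(-43\right) = 156 \left(-43\right) = -6708$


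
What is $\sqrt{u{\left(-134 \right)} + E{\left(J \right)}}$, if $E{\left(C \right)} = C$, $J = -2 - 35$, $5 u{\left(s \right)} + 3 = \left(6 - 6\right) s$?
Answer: $\frac{2 i \sqrt{235}}{5} \approx 6.1319 i$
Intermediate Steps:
$u{\left(s \right)} = - \frac{3}{5}$ ($u{\left(s \right)} = - \frac{3}{5} + \frac{\left(6 - 6\right) s}{5} = - \frac{3}{5} + \frac{0 s}{5} = - \frac{3}{5} + \frac{1}{5} \cdot 0 = - \frac{3}{5} + 0 = - \frac{3}{5}$)
$J = -37$ ($J = -2 - 35 = -37$)
$\sqrt{u{\left(-134 \right)} + E{\left(J \right)}} = \sqrt{- \frac{3}{5} - 37} = \sqrt{- \frac{188}{5}} = \frac{2 i \sqrt{235}}{5}$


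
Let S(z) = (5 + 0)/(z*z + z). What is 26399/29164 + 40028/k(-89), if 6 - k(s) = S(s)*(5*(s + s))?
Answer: 51372199359/8428396 ≈ 6095.1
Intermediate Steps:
S(z) = 5/(z + z**2) (S(z) = 5/(z**2 + z) = 5/(z + z**2))
k(s) = 6 - 50/(1 + s) (k(s) = 6 - 5/(s*(1 + s))*5*(s + s) = 6 - 5/(s*(1 + s))*5*(2*s) = 6 - 5/(s*(1 + s))*10*s = 6 - 50/(1 + s))
26399/29164 + 40028/k(-89) = 26399/29164 + 40028/((2*(-22 + 3*(-89))/(1 - 89))) = 26399*(1/29164) + 40028/((2*(-22 - 267)/(-88))) = 26399/29164 + 40028/((2*(-1/88)*(-289))) = 26399/29164 + 40028/(289/44) = 26399/29164 + 40028*(44/289) = 26399/29164 + 1761232/289 = 51372199359/8428396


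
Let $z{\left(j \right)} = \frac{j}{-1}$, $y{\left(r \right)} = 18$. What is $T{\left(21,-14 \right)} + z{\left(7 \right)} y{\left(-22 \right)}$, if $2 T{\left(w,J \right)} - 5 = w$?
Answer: $-113$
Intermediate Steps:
$T{\left(w,J \right)} = \frac{5}{2} + \frac{w}{2}$
$z{\left(j \right)} = - j$ ($z{\left(j \right)} = j \left(-1\right) = - j$)
$T{\left(21,-14 \right)} + z{\left(7 \right)} y{\left(-22 \right)} = \left(\frac{5}{2} + \frac{1}{2} \cdot 21\right) + \left(-1\right) 7 \cdot 18 = \left(\frac{5}{2} + \frac{21}{2}\right) - 126 = 13 - 126 = -113$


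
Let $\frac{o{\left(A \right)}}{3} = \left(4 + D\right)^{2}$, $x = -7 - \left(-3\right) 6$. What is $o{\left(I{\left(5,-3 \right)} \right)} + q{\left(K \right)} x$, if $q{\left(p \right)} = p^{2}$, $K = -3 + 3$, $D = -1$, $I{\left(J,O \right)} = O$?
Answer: $27$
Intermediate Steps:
$x = 11$ ($x = -7 - -18 = -7 + 18 = 11$)
$o{\left(A \right)} = 27$ ($o{\left(A \right)} = 3 \left(4 - 1\right)^{2} = 3 \cdot 3^{2} = 3 \cdot 9 = 27$)
$K = 0$
$o{\left(I{\left(5,-3 \right)} \right)} + q{\left(K \right)} x = 27 + 0^{2} \cdot 11 = 27 + 0 \cdot 11 = 27 + 0 = 27$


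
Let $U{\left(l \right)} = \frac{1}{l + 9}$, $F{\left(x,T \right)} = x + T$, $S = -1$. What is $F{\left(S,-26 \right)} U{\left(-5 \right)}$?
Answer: $- \frac{27}{4} \approx -6.75$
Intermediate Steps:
$F{\left(x,T \right)} = T + x$
$U{\left(l \right)} = \frac{1}{9 + l}$
$F{\left(S,-26 \right)} U{\left(-5 \right)} = \frac{-26 - 1}{9 - 5} = - \frac{27}{4}$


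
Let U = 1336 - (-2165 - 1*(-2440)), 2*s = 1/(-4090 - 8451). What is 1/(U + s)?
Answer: 25082/26612001 ≈ 0.00094251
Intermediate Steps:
s = -1/25082 (s = 1/(2*(-4090 - 8451)) = (½)/(-12541) = (½)*(-1/12541) = -1/25082 ≈ -3.9869e-5)
U = 1061 (U = 1336 - (-2165 + 2440) = 1336 - 1*275 = 1336 - 275 = 1061)
1/(U + s) = 1/(1061 - 1/25082) = 1/(26612001/25082) = 25082/26612001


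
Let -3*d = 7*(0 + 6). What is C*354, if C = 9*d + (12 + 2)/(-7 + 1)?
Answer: -45430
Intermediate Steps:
d = -14 (d = -7*(0 + 6)/3 = -7*6/3 = -⅓*42 = -14)
C = -385/3 (C = 9*(-14) + (12 + 2)/(-7 + 1) = -126 + 14/(-6) = -126 + 14*(-⅙) = -126 - 7/3 = -385/3 ≈ -128.33)
C*354 = -385/3*354 = -45430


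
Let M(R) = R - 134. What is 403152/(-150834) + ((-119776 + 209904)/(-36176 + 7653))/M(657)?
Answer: -1004604336360/375011761531 ≈ -2.6789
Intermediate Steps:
M(R) = -134 + R
403152/(-150834) + ((-119776 + 209904)/(-36176 + 7653))/M(657) = 403152/(-150834) + ((-119776 + 209904)/(-36176 + 7653))/(-134 + 657) = 403152*(-1/150834) + (90128/(-28523))/523 = -67192/25139 + (90128*(-1/28523))*(1/523) = -67192/25139 - 90128/28523*1/523 = -67192/25139 - 90128/14917529 = -1004604336360/375011761531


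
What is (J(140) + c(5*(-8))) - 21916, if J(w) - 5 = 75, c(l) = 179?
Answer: -21657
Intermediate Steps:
J(w) = 80 (J(w) = 5 + 75 = 80)
(J(140) + c(5*(-8))) - 21916 = (80 + 179) - 21916 = 259 - 21916 = -21657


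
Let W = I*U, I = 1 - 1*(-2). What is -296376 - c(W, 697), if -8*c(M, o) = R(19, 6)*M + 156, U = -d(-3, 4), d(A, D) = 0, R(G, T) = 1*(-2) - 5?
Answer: -592713/2 ≈ -2.9636e+5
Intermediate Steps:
R(G, T) = -7 (R(G, T) = -2 - 5 = -7)
U = 0 (U = -1*0 = 0)
I = 3 (I = 1 + 2 = 3)
W = 0 (W = 3*0 = 0)
c(M, o) = -39/2 + 7*M/8 (c(M, o) = -(-7*M + 156)/8 = -(156 - 7*M)/8 = -39/2 + 7*M/8)
-296376 - c(W, 697) = -296376 - (-39/2 + (7/8)*0) = -296376 - (-39/2 + 0) = -296376 - 1*(-39/2) = -296376 + 39/2 = -592713/2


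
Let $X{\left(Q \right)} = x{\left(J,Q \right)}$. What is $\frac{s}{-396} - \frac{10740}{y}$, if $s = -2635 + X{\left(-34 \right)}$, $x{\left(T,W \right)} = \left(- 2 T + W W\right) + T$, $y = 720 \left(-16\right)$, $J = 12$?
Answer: $\frac{3307}{704} \approx 4.6974$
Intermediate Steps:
$y = -11520$
$x{\left(T,W \right)} = W^{2} - T$ ($x{\left(T,W \right)} = \left(- 2 T + W^{2}\right) + T = \left(W^{2} - 2 T\right) + T = W^{2} - T$)
$X{\left(Q \right)} = -12 + Q^{2}$ ($X{\left(Q \right)} = Q^{2} - 12 = -12 + Q^{2}$)
$s = -1491$ ($s = -2635 - \left(12 - \left(-34\right)^{2}\right) = -2635 + \left(-12 + 1156\right) = -2635 + 1144 = -1491$)
$\frac{s}{-396} - \frac{10740}{y} = - \frac{1491}{-396} - \frac{10740}{-11520} = \left(-1491\right) \left(- \frac{1}{396}\right) - - \frac{179}{192} = \frac{497}{132} + \frac{179}{192} = \frac{3307}{704}$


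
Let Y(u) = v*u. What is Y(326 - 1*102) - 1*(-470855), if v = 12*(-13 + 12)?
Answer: 468167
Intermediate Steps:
v = -12 (v = 12*(-1) = -12)
Y(u) = -12*u
Y(326 - 1*102) - 1*(-470855) = -12*(326 - 1*102) - 1*(-470855) = -12*(326 - 102) + 470855 = -12*224 + 470855 = -2688 + 470855 = 468167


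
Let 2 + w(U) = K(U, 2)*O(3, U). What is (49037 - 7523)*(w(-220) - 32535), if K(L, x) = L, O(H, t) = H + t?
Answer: 631137342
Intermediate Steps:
w(U) = -2 + U*(3 + U)
(49037 - 7523)*(w(-220) - 32535) = (49037 - 7523)*((-2 - 220*(3 - 220)) - 32535) = 41514*((-2 - 220*(-217)) - 32535) = 41514*((-2 + 47740) - 32535) = 41514*(47738 - 32535) = 41514*15203 = 631137342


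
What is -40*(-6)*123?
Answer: 29520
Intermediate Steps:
-40*(-6)*123 = 240*123 = 29520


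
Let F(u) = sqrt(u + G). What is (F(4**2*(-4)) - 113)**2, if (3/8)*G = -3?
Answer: 12697 - 1356*I*sqrt(2) ≈ 12697.0 - 1917.7*I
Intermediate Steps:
G = -8 (G = (8/3)*(-3) = -8)
F(u) = sqrt(-8 + u) (F(u) = sqrt(u - 8) = sqrt(-8 + u))
(F(4**2*(-4)) - 113)**2 = (sqrt(-8 + 4**2*(-4)) - 113)**2 = (sqrt(-8 + 16*(-4)) - 113)**2 = (sqrt(-8 - 64) - 113)**2 = (sqrt(-72) - 113)**2 = (6*I*sqrt(2) - 113)**2 = (-113 + 6*I*sqrt(2))**2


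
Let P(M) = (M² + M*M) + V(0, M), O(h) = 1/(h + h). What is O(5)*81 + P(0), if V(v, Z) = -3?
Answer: 51/10 ≈ 5.1000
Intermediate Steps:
O(h) = 1/(2*h)
P(M) = -3 + 2*M² (P(M) = (M² + M*M) - 3 = (M² + M²) - 3 = 2*M² - 3 = -3 + 2*M²)
O(5)*81 + P(0) = ((½)/5)*81 + (-3 + 2*0²) = ((½)*(⅕))*81 + (-3 + 2*0) = (⅒)*81 + (-3 + 0) = 81/10 - 3 = 51/10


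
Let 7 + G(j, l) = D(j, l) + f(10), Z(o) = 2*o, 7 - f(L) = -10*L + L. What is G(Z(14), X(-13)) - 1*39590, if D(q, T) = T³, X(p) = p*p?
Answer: 4787309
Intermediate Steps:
X(p) = p²
f(L) = 7 + 9*L (f(L) = 7 - (-10*L + L) = 7 - (-9)*L = 7 + 9*L)
G(j, l) = 90 + l³ (G(j, l) = -7 + (l³ + (7 + 9*10)) = -7 + (l³ + (7 + 90)) = -7 + (l³ + 97) = -7 + (97 + l³) = 90 + l³)
G(Z(14), X(-13)) - 1*39590 = (90 + ((-13)²)³) - 1*39590 = (90 + 169³) - 39590 = (90 + 4826809) - 39590 = 4826899 - 39590 = 4787309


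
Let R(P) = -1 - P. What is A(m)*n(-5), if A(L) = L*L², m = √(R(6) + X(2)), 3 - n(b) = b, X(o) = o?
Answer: -40*I*√5 ≈ -89.443*I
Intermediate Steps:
n(b) = 3 - b
m = I*√5 (m = √((-1 - 1*6) + 2) = √((-1 - 6) + 2) = √(-7 + 2) = √(-5) = I*√5 ≈ 2.2361*I)
A(L) = L³
A(m)*n(-5) = (I*√5)³*(3 - 1*(-5)) = (-5*I*√5)*(3 + 5) = -5*I*√5*8 = -40*I*√5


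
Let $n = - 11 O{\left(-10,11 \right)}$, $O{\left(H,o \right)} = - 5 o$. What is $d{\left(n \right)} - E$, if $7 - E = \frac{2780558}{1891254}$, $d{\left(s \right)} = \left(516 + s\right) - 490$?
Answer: $\frac{591461527}{945627} \approx 625.47$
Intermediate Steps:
$n = 605$ ($n = - 11 \left(\left(-5\right) 11\right) = \left(-11\right) \left(-55\right) = 605$)
$d{\left(s \right)} = 26 + s$
$E = \frac{5229110}{945627}$ ($E = 7 - \frac{2780558}{1891254} = 7 - 2780558 \cdot \frac{1}{1891254} = 7 - \frac{1390279}{945627} = \frac{5229110}{945627} \approx 5.5298$)
$d{\left(n \right)} - E = \left(26 + 605\right) - \frac{5229110}{945627} = 631 - \frac{5229110}{945627} = \frac{591461527}{945627}$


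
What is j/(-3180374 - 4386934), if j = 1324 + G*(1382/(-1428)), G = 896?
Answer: -5825/96483177 ≈ -6.0373e-5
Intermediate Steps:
j = 23300/51 (j = 1324 + 896*(1382/(-1428)) = 1324 + 896*(1382*(-1/1428)) = 1324 + 896*(-691/714) = 1324 - 44224/51 = 23300/51 ≈ 456.86)
j/(-3180374 - 4386934) = 23300/(51*(-3180374 - 4386934)) = (23300/51)/(-7567308) = (23300/51)*(-1/7567308) = -5825/96483177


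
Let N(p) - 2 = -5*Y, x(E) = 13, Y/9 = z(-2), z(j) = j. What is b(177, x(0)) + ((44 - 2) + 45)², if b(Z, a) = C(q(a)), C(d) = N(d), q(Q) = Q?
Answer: 7661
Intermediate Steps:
Y = -18 (Y = 9*(-2) = -18)
N(p) = 92 (N(p) = 2 - 5*(-18) = 2 + 90 = 92)
C(d) = 92
b(Z, a) = 92
b(177, x(0)) + ((44 - 2) + 45)² = 92 + ((44 - 2) + 45)² = 92 + (42 + 45)² = 92 + 87² = 92 + 7569 = 7661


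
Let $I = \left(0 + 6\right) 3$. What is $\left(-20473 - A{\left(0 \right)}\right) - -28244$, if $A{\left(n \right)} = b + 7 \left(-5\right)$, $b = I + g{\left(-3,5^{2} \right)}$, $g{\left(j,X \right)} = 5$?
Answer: $7783$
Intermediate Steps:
$I = 18$ ($I = 6 \cdot 3 = 18$)
$b = 23$ ($b = 18 + 5 = 23$)
$A{\left(n \right)} = -12$ ($A{\left(n \right)} = 23 + 7 \left(-5\right) = 23 - 35 = -12$)
$\left(-20473 - A{\left(0 \right)}\right) - -28244 = \left(-20473 - -12\right) - -28244 = \left(-20473 + 12\right) + 28244 = -20461 + 28244 = 7783$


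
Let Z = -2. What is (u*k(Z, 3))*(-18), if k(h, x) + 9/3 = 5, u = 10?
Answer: -360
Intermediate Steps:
k(h, x) = 2 (k(h, x) = -3 + 5 = 2)
(u*k(Z, 3))*(-18) = (10*2)*(-18) = 20*(-18) = -360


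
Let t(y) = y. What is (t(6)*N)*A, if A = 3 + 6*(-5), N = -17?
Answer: 2754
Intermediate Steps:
A = -27 (A = 3 - 30 = -27)
(t(6)*N)*A = (6*(-17))*(-27) = -102*(-27) = 2754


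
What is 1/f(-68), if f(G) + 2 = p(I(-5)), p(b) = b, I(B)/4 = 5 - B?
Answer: 1/38 ≈ 0.026316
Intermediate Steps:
I(B) = 20 - 4*B (I(B) = 4*(5 - B) = 20 - 4*B)
f(G) = 38 (f(G) = -2 + (20 - 4*(-5)) = -2 + (20 + 20) = -2 + 40 = 38)
1/f(-68) = 1/38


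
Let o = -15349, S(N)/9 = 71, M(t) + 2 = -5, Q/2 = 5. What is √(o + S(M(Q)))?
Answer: I*√14710 ≈ 121.28*I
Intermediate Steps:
Q = 10 (Q = 2*5 = 10)
M(t) = -7 (M(t) = -2 - 5 = -7)
S(N) = 639 (S(N) = 9*71 = 639)
√(o + S(M(Q))) = √(-15349 + 639) = √(-14710) = I*√14710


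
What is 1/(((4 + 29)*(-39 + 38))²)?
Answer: 1/1089 ≈ 0.00091827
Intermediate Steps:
1/(((4 + 29)*(-39 + 38))²) = 1/((33*(-1))²) = 1/((-33)²) = 1/1089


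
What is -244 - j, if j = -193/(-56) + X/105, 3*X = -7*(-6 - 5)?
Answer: -624181/2520 ≈ -247.69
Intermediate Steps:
X = 77/3 (X = (-7*(-6 - 5))/3 = (-7*(-11))/3 = (⅓)*77 = 77/3 ≈ 25.667)
j = 9301/2520 (j = -193/(-56) + (77/3)/105 = -193*(-1/56) + (77/3)*(1/105) = 193/56 + 11/45 = 9301/2520 ≈ 3.6909)
-244 - j = -244 - 1*9301/2520 = -244 - 9301/2520 = -624181/2520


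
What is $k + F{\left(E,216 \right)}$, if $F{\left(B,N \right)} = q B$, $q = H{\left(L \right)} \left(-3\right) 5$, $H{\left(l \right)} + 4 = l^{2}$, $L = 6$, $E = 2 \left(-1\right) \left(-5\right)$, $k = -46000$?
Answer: $-50800$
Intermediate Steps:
$E = 10$ ($E = \left(-2\right) \left(-5\right) = 10$)
$H{\left(l \right)} = -4 + l^{2}$
$q = -480$ ($q = \left(-4 + 6^{2}\right) \left(-3\right) 5 = \left(-4 + 36\right) \left(-3\right) 5 = 32 \left(-3\right) 5 = \left(-96\right) 5 = -480$)
$F{\left(B,N \right)} = - 480 B$
$k + F{\left(E,216 \right)} = -46000 - 4800 = -50800$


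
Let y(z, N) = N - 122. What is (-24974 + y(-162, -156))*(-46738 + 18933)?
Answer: 702131860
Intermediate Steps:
y(z, N) = -122 + N
(-24974 + y(-162, -156))*(-46738 + 18933) = (-24974 + (-122 - 156))*(-46738 + 18933) = (-24974 - 278)*(-27805) = -25252*(-27805) = 702131860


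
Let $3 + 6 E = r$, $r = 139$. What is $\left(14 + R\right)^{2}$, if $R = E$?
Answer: $\frac{12100}{9} \approx 1344.4$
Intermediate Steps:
$E = \frac{68}{3}$ ($E = - \frac{1}{2} + \frac{1}{6} \cdot 139 = - \frac{1}{2} + \frac{139}{6} = \frac{68}{3} \approx 22.667$)
$R = \frac{68}{3} \approx 22.667$
$\left(14 + R\right)^{2} = \left(14 + \frac{68}{3}\right)^{2} = \left(\frac{110}{3}\right)^{2} = \frac{12100}{9}$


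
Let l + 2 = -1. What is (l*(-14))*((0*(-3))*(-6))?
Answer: 0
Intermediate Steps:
l = -3 (l = -2 - 1 = -3)
(l*(-14))*((0*(-3))*(-6)) = (-3*(-14))*((0*(-3))*(-6)) = 42*(0*(-6)) = 42*0 = 0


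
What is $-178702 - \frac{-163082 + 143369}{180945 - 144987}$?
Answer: $- \frac{2141915601}{11986} \approx -1.787 \cdot 10^{5}$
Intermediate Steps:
$-178702 - \frac{-163082 + 143369}{180945 - 144987} = -178702 - - \frac{19713}{35958} = -178702 - \left(-19713\right) \frac{1}{35958} = -178702 - - \frac{6571}{11986} = -178702 + \frac{6571}{11986} = - \frac{2141915601}{11986}$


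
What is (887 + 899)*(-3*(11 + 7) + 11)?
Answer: -76798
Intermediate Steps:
(887 + 899)*(-3*(11 + 7) + 11) = 1786*(-3*18 + 11) = 1786*(-54 + 11) = 1786*(-43) = -76798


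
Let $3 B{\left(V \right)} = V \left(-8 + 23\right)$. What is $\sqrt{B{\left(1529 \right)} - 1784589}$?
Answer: $4 i \sqrt{111059} \approx 1333.0 i$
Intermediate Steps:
$B{\left(V \right)} = 5 V$ ($B{\left(V \right)} = \frac{V \left(-8 + 23\right)}{3} = \frac{V 15}{3} = \frac{15 V}{3} = 5 V$)
$\sqrt{B{\left(1529 \right)} - 1784589} = \sqrt{5 \cdot 1529 - 1784589} = \sqrt{7645 - 1784589} = \sqrt{-1776944} = 4 i \sqrt{111059}$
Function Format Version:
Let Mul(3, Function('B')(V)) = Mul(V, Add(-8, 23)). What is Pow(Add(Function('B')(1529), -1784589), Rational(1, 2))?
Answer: Mul(4, I, Pow(111059, Rational(1, 2))) ≈ Mul(1333.0, I)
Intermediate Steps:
Function('B')(V) = Mul(5, V) (Function('B')(V) = Mul(Rational(1, 3), Mul(V, Add(-8, 23))) = Mul(Rational(1, 3), Mul(V, 15)) = Mul(Rational(1, 3), Mul(15, V)) = Mul(5, V))
Pow(Add(Function('B')(1529), -1784589), Rational(1, 2)) = Pow(Add(Mul(5, 1529), -1784589), Rational(1, 2)) = Pow(Add(7645, -1784589), Rational(1, 2)) = Pow(-1776944, Rational(1, 2)) = Mul(4, I, Pow(111059, Rational(1, 2)))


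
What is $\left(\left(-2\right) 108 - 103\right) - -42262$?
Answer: $41943$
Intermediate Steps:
$\left(\left(-2\right) 108 - 103\right) - -42262 = \left(-216 - 103\right) + 42262 = -319 + 42262 = 41943$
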